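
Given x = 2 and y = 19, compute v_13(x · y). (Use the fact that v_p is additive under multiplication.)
v_13(38) = 0

v_p(x) = 0 (factor: 2 = 13^0 · 2); v_p(y) = 0 (factor: 19 = 13^0 · 19). Additivity: v_p(xy) = v_p(x) + v_p(y) = 0 + 0 = 0. (Direct check: xy = 38 = 13^0 · (38).)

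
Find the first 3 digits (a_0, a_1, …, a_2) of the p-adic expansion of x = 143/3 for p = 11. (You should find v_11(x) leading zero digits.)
(a_0, …, a_2) = (0, 8, 7)

v_11(143/3) = 1, so a_0 = ... = a_0 = 0. Factor out: x = 11^1 · u with u = 13/3 a unit in ℤ_11. Expand u iteratively via a_{v+i} = u_i mod 11, u_{i+1} = (u_i − a_{v+i})/11:
  u_0 = 13/3;  a_1 = 8;  u_1 = (u_0 − 8)/11 = -1/3
  u_1 = -1/3;  a_2 = 7;  u_2 = (u_1 − 7)/11 = -2/3
Digits: (0, 8, 7).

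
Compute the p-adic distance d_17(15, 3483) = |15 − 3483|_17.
d_17(15, 3483) = 1/289

Step 1 — x − y = 15 − 3483 = -3468. Step 2 — v_17(-3468) = 2 (factor: -3468 = −(17^2 · 12); the sign does not affect v_p). Step 3 — |x − y|_17 = 17^{-2} = 1/289.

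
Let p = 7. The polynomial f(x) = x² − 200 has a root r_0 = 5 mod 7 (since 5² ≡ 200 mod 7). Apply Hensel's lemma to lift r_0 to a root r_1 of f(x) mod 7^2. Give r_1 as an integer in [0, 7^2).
r_1 = 47 (mod 49)

Hensel's recurrence: r_{i+1} = r_i − f(r_i)·(f′(r_i))^{-1} mod 7^{i+2}, with f′(x) = 2x. Iterate:
  r_0 = 5 (mod 7)
  r_1 = 47 (mod 49)
Final: r_1 = 47, and one checks f(r_1) ≡ 0 mod 7^2.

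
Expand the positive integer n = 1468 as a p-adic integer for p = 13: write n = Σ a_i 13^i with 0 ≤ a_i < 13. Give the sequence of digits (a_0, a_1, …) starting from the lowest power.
(a_0, a_1, …) = (12, 8, 8)

Repeated division by 13 gives the digits low-to-high: 1468 = 12 + 8·13^1 + 8·13^2. Digit sequence: (12, 8, 8).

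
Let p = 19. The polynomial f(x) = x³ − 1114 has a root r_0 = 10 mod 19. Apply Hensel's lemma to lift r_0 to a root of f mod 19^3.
r_2 = 3050 (mod 6859)

Hensel: r_{i+1} = r_i − f(r_i)/f′(r_i) mod 19^{i+2}, where f′(x) = 3x². Iterate:
  r_0 = 10 (mod 19)
  r_1 = 162 (mod 361)
  r_2 = 3050 (mod 6859)
Final: r = 3050 with f(r) ≡ 0 mod 19^3.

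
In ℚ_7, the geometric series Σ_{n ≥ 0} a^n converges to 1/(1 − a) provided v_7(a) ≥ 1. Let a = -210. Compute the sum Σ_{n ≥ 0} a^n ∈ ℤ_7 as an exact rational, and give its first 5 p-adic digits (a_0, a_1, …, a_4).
Σ a^n = 1/(1 − a) = 1/211;  first 5 digits = (1, 5, 6, 0, 6)

v_7(a) = 1 ≥ 1, so the series converges in ℤ_7 to 1/(1 − a) = 1/(1 − (-210)) = 1/211. Expand this rational in ℤ_7: compute digits iteratively via d_i = x_i mod 7, x_{i+1} = (x_i − d_i)/7. The first 5 digits are (1, 5, 6, 0, 6).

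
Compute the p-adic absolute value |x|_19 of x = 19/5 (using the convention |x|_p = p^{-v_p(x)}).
|19/5|_19 = 1/19

Step 1 — compute v_19(x) by factoring powers of 19 out of the numerator and denominator: v_19(19/5) = 1. Step 2 — apply |x|_p = p^{-v_p(x)} = 19^{-1} = 1/19.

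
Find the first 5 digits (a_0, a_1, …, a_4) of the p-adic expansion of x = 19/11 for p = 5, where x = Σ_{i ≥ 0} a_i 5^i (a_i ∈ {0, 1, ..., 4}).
(a_0, …, a_4) = (4, 0, 4, 1, 1)

v_5(19/11) = 0 (numerator and denominator both coprime to 5), so x ∈ ℤ_5^×. Compute digits iteratively via a_i = x_i mod 5, x_{i+1} = (x_i − a_i)/5, with x_0 = x:
  x_0 = 19/11;  a_0 = 4;  x_1 = (x_0 − 4)/5 = -5/11
  x_1 = -5/11;  a_1 = 0;  x_2 = (x_1 − 0)/5 = -1/11
  x_2 = -1/11;  a_2 = 4;  x_3 = (x_2 − 4)/5 = -9/11
  x_3 = -9/11;  a_3 = 1;  x_4 = (x_3 − 1)/5 = -4/11
  x_4 = -4/11;  a_4 = 1;  x_5 = (x_4 − 1)/5 = -3/11
Digits: (4, 0, 4, 1, 1).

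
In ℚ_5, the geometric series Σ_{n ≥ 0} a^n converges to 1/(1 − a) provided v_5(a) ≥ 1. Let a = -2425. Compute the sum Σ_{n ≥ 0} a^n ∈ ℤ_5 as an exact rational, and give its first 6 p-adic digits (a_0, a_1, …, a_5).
Σ a^n = 1/(1 − a) = 1/2426;  first 6 digits = (1, 0, 3, 0, 0, 1)

v_5(a) = 2 ≥ 1, so the series converges in ℤ_5 to 1/(1 − a) = 1/(1 − (-2425)) = 1/2426. Expand this rational in ℤ_5: compute digits iteratively via d_i = x_i mod 5, x_{i+1} = (x_i − d_i)/5. The first 6 digits are (1, 0, 3, 0, 0, 1).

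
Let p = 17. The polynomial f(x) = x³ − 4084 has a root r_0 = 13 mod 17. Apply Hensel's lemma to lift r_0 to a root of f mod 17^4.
r_3 = 63831 (mod 83521)

Hensel: r_{i+1} = r_i − f(r_i)/f′(r_i) mod 17^{i+2}, where f′(x) = 3x². Iterate:
  r_0 = 13 (mod 17)
  r_1 = 251 (mod 289)
  r_2 = 4875 (mod 4913)
  r_3 = 63831 (mod 83521)
Final: r = 63831 with f(r) ≡ 0 mod 17^4.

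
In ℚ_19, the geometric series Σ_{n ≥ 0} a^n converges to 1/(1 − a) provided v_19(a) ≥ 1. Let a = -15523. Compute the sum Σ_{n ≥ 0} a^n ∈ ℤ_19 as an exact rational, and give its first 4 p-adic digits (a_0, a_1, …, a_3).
Σ a^n = 1/(1 − a) = 1/15524;  first 4 digits = (1, 0, 14, 16)

v_19(a) = 2 ≥ 1, so the series converges in ℤ_19 to 1/(1 − a) = 1/(1 − (-15523)) = 1/15524. Expand this rational in ℤ_19: compute digits iteratively via d_i = x_i mod 19, x_{i+1} = (x_i − d_i)/19. The first 4 digits are (1, 0, 14, 16).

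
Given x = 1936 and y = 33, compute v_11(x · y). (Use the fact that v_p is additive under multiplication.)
v_11(63888) = 3

v_p(x) = 2 (factor: 1936 = 11^2 · 16); v_p(y) = 1 (factor: 33 = 11^1 · 3). Additivity: v_p(xy) = v_p(x) + v_p(y) = 2 + 1 = 3. (Direct check: xy = 63888 = 11^3 · (48).)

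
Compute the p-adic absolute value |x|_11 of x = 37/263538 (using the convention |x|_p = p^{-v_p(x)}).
|37/263538|_11 = 14641

Step 1 — compute v_11(x) by factoring powers of 11 out of the numerator and denominator: v_11(37/263538) = -4. Step 2 — apply |x|_p = p^{-v_p(x)} = 11^{4} = 14641.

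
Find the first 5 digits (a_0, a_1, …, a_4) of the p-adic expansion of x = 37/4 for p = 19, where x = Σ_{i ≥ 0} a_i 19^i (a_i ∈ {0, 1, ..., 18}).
(a_0, …, a_4) = (14, 14, 4, 14, 4)

v_19(37/4) = 0 (numerator and denominator both coprime to 19), so x ∈ ℤ_19^×. Compute digits iteratively via a_i = x_i mod 19, x_{i+1} = (x_i − a_i)/19, with x_0 = x:
  x_0 = 37/4;  a_0 = 14;  x_1 = (x_0 − 14)/19 = -1/4
  x_1 = -1/4;  a_1 = 14;  x_2 = (x_1 − 14)/19 = -3/4
  x_2 = -3/4;  a_2 = 4;  x_3 = (x_2 − 4)/19 = -1/4
  x_3 = -1/4;  a_3 = 14;  x_4 = (x_3 − 14)/19 = -3/4
  x_4 = -3/4;  a_4 = 4;  x_5 = (x_4 − 4)/19 = -1/4
Digits: (14, 14, 4, 14, 4).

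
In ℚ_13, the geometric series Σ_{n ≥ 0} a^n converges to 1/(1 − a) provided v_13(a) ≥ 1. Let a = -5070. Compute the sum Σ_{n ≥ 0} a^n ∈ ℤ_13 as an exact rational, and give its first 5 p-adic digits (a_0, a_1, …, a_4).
Σ a^n = 1/(1 − a) = 1/5071;  first 5 digits = (1, 0, 9, 10, 2)

v_13(a) = 2 ≥ 1, so the series converges in ℤ_13 to 1/(1 − a) = 1/(1 − (-5070)) = 1/5071. Expand this rational in ℤ_13: compute digits iteratively via d_i = x_i mod 13, x_{i+1} = (x_i − d_i)/13. The first 5 digits are (1, 0, 9, 10, 2).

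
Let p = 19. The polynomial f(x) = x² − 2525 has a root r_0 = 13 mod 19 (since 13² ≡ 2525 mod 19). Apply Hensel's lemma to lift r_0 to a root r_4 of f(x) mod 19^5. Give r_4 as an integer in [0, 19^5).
r_4 = 1019762 (mod 2476099)

Hensel's recurrence: r_{i+1} = r_i − f(r_i)·(f′(r_i))^{-1} mod 19^{i+2}, with f′(x) = 2x. Iterate:
  r_0 = 13 (mod 19)
  r_1 = 298 (mod 361)
  r_2 = 4630 (mod 6859)
  r_3 = 107515 (mod 130321)
  r_4 = 1019762 (mod 2476099)
Final: r_4 = 1019762, and one checks f(r_4) ≡ 0 mod 19^5.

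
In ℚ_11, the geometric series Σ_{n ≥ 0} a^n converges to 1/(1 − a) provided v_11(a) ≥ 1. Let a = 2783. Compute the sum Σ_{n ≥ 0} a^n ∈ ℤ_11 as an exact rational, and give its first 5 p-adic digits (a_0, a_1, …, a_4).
Σ a^n = 1/(1 − a) = -1/2782;  first 5 digits = (1, 0, 1, 2, 1)

v_11(a) = 2 ≥ 1, so the series converges in ℤ_11 to 1/(1 − a) = 1/(1 − 2783) = -1/2782. Expand this rational in ℤ_11: compute digits iteratively via d_i = x_i mod 11, x_{i+1} = (x_i − d_i)/11. The first 5 digits are (1, 0, 1, 2, 1).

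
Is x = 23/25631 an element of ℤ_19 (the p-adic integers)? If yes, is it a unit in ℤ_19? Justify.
x ∉ ℤ_19 (v_19(x) = -2 < 0)

ℤ_19 = {x ∈ ℚ_19 : v_19(x) ≥ 0} and ℤ_19^× = {x ∈ ℤ_19 : v_19(x) = 0}. Here v_19(23/25631) = v_19(num) − v_19(den) = -2; compare against these criteria.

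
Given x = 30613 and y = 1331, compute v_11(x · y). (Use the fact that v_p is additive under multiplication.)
v_11(40745903) = 6

v_p(x) = 3 (factor: 30613 = 11^3 · 23); v_p(y) = 3 (factor: 1331 = 11^3 · 1). Additivity: v_p(xy) = v_p(x) + v_p(y) = 3 + 3 = 6. (Direct check: xy = 40745903 = 11^6 · (23).)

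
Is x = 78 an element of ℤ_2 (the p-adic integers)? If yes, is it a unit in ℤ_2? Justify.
x ∈ ℤ_2 but not a unit; v_2(x) = 1 > 0

ℤ_2 = {x ∈ ℚ_2 : v_2(x) ≥ 0} and ℤ_2^× = {x ∈ ℤ_2 : v_2(x) = 0}. Here v_2(78) = v_2(num) − v_2(den) = 1; compare against these criteria.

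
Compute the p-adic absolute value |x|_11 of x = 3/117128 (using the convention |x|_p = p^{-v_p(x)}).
|3/117128|_11 = 14641

Step 1 — compute v_11(x) by factoring powers of 11 out of the numerator and denominator: v_11(3/117128) = -4. Step 2 — apply |x|_p = p^{-v_p(x)} = 11^{4} = 14641.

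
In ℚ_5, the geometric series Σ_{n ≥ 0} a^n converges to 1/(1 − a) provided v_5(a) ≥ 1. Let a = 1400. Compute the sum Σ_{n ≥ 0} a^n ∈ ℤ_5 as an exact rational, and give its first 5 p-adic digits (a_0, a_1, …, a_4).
Σ a^n = 1/(1 − a) = -1/1399;  first 5 digits = (1, 0, 1, 1, 3)

v_5(a) = 2 ≥ 1, so the series converges in ℤ_5 to 1/(1 − a) = 1/(1 − 1400) = -1/1399. Expand this rational in ℤ_5: compute digits iteratively via d_i = x_i mod 5, x_{i+1} = (x_i − d_i)/5. The first 5 digits are (1, 0, 1, 1, 3).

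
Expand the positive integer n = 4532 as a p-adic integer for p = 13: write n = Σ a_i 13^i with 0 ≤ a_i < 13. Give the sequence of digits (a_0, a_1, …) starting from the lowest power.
(a_0, a_1, …) = (8, 10, 0, 2)

Repeated division by 13 gives the digits low-to-high: 4532 = 8 + 10·13^1 + 2·13^3. Digit sequence: (8, 10, 0, 2).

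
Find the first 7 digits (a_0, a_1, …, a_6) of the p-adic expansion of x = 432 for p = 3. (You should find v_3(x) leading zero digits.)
(a_0, …, a_6) = (0, 0, 0, 1, 2, 1, 0)

v_3(432) = 3, so a_0 = ... = a_2 = 0. Factor out: x = 3^3 · u with u = 16 a unit in ℤ_3. Expand u iteratively via a_{v+i} = u_i mod 3, u_{i+1} = (u_i − a_{v+i})/3:
  u_0 = 16;  a_3 = 1;  u_1 = (u_0 − 1)/3 = 5
  u_1 = 5;  a_4 = 2;  u_2 = (u_1 − 2)/3 = 1
  u_2 = 1;  a_5 = 1;  u_3 = (u_2 − 1)/3 = 0
  u_3 = 0;  a_6 = 0;  u_4 = (u_3 − 0)/3 = 0
Digits: (0, 0, 0, 1, 2, 1, 0).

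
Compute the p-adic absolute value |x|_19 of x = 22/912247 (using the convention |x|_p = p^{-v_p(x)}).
|22/912247|_19 = 130321

Step 1 — compute v_19(x) by factoring powers of 19 out of the numerator and denominator: v_19(22/912247) = -4. Step 2 — apply |x|_p = p^{-v_p(x)} = 19^{4} = 130321.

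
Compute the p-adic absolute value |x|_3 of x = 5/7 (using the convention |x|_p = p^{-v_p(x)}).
|5/7|_3 = 1

Step 1 — compute v_3(x) by factoring powers of 3 out of the numerator and denominator: v_3(5/7) = 0. Step 2 — apply |x|_p = p^{-v_p(x)} = 3^{0} = 1.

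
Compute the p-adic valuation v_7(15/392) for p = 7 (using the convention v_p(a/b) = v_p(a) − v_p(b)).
v_7(15/392) = -2

Factor powers of 7 from the numerator and denominator of the reduced fraction: 15 = 7^0 · 15 and 392 = 7^2 · 8. Apply v_p(a/b) = v_p(a) − v_p(b): v_7(15/392) = 0 − 2 = -2.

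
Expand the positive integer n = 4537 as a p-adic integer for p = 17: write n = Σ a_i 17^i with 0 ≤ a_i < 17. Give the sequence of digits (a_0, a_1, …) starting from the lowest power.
(a_0, a_1, …) = (15, 11, 15)

Repeated division by 17 gives the digits low-to-high: 4537 = 15 + 11·17^1 + 15·17^2. Digit sequence: (15, 11, 15).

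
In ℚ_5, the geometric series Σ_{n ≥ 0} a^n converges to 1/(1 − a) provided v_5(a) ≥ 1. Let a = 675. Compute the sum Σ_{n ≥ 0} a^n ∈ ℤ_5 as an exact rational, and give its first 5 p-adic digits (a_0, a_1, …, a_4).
Σ a^n = 1/(1 − a) = -1/674;  first 5 digits = (1, 0, 2, 0, 0)

v_5(a) = 2 ≥ 1, so the series converges in ℤ_5 to 1/(1 − a) = 1/(1 − 675) = -1/674. Expand this rational in ℤ_5: compute digits iteratively via d_i = x_i mod 5, x_{i+1} = (x_i − d_i)/5. The first 5 digits are (1, 0, 2, 0, 0).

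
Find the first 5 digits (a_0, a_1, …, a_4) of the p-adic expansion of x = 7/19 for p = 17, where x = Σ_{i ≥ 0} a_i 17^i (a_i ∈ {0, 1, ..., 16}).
(a_0, …, a_4) = (12, 2, 7, 13, 1)

v_17(7/19) = 0 (numerator and denominator both coprime to 17), so x ∈ ℤ_17^×. Compute digits iteratively via a_i = x_i mod 17, x_{i+1} = (x_i − a_i)/17, with x_0 = x:
  x_0 = 7/19;  a_0 = 12;  x_1 = (x_0 − 12)/17 = -13/19
  x_1 = -13/19;  a_1 = 2;  x_2 = (x_1 − 2)/17 = -3/19
  x_2 = -3/19;  a_2 = 7;  x_3 = (x_2 − 7)/17 = -8/19
  x_3 = -8/19;  a_3 = 13;  x_4 = (x_3 − 13)/17 = -15/19
  x_4 = -15/19;  a_4 = 1;  x_5 = (x_4 − 1)/17 = -2/19
Digits: (12, 2, 7, 13, 1).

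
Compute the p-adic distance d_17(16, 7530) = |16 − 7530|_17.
d_17(16, 7530) = 1/289

Step 1 — x − y = 16 − 7530 = -7514. Step 2 — v_17(-7514) = 2 (factor: -7514 = −(17^2 · 26); the sign does not affect v_p). Step 3 — |x − y|_17 = 17^{-2} = 1/289.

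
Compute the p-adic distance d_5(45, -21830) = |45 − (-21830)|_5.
d_5(45, -21830) = 1/3125

Step 1 — x − y = 45 − (-21830) = 21875. Step 2 — v_5(21875) = 5 (factor: 21875 = (5^5 · 7); the sign does not affect v_p). Step 3 — |x − y|_5 = 5^{-5} = 1/3125.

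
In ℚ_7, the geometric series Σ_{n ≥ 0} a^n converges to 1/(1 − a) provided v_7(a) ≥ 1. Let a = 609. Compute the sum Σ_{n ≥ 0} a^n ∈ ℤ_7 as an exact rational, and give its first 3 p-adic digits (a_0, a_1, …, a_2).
Σ a^n = 1/(1 − a) = -1/608;  first 3 digits = (1, 3, 0)

v_7(a) = 1 ≥ 1, so the series converges in ℤ_7 to 1/(1 − a) = 1/(1 − 609) = -1/608. Expand this rational in ℤ_7: compute digits iteratively via d_i = x_i mod 7, x_{i+1} = (x_i − d_i)/7. The first 3 digits are (1, 3, 0).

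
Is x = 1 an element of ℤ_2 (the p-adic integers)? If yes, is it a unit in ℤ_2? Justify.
x ∈ ℤ_2^× (unit); v_2(x) = 0

ℤ_2 = {x ∈ ℚ_2 : v_2(x) ≥ 0} and ℤ_2^× = {x ∈ ℤ_2 : v_2(x) = 0}. Here v_2(1) = v_2(num) − v_2(den) = 0; compare against these criteria.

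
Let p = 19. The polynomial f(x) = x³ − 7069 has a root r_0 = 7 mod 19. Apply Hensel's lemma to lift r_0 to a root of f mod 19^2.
r_1 = 178 (mod 361)

Hensel: r_{i+1} = r_i − f(r_i)/f′(r_i) mod 19^{i+2}, where f′(x) = 3x². Iterate:
  r_0 = 7 (mod 19)
  r_1 = 178 (mod 361)
Final: r = 178 with f(r) ≡ 0 mod 19^2.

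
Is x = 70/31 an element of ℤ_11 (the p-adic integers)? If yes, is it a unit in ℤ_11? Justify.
x ∈ ℤ_11^× (unit); v_11(x) = 0

ℤ_11 = {x ∈ ℚ_11 : v_11(x) ≥ 0} and ℤ_11^× = {x ∈ ℤ_11 : v_11(x) = 0}. Here v_11(70/31) = v_11(num) − v_11(den) = 0; compare against these criteria.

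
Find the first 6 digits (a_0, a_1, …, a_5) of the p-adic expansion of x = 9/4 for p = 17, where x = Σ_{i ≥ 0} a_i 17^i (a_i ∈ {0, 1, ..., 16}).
(a_0, …, a_5) = (15, 12, 12, 12, 12, 12)

v_17(9/4) = 0 (numerator and denominator both coprime to 17), so x ∈ ℤ_17^×. Compute digits iteratively via a_i = x_i mod 17, x_{i+1} = (x_i − a_i)/17, with x_0 = x:
  x_0 = 9/4;  a_0 = 15;  x_1 = (x_0 − 15)/17 = -3/4
  x_1 = -3/4;  a_1 = 12;  x_2 = (x_1 − 12)/17 = -3/4
  x_2 = -3/4;  a_2 = 12;  x_3 = (x_2 − 12)/17 = -3/4
  x_3 = -3/4;  a_3 = 12;  x_4 = (x_3 − 12)/17 = -3/4
  x_4 = -3/4;  a_4 = 12;  x_5 = (x_4 − 12)/17 = -3/4
  x_5 = -3/4;  a_5 = 12;  x_6 = (x_5 − 12)/17 = -3/4
Digits: (15, 12, 12, 12, 12, 12).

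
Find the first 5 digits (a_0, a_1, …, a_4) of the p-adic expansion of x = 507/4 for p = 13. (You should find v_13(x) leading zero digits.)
(a_0, …, a_4) = (0, 0, 4, 3, 3)

v_13(507/4) = 2, so a_0 = ... = a_1 = 0. Factor out: x = 13^2 · u with u = 3/4 a unit in ℤ_13. Expand u iteratively via a_{v+i} = u_i mod 13, u_{i+1} = (u_i − a_{v+i})/13:
  u_0 = 3/4;  a_2 = 4;  u_1 = (u_0 − 4)/13 = -1/4
  u_1 = -1/4;  a_3 = 3;  u_2 = (u_1 − 3)/13 = -1/4
  u_2 = -1/4;  a_4 = 3;  u_3 = (u_2 − 3)/13 = -1/4
Digits: (0, 0, 4, 3, 3).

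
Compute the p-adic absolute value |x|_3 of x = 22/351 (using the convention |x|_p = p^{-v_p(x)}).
|22/351|_3 = 27

Step 1 — compute v_3(x) by factoring powers of 3 out of the numerator and denominator: v_3(22/351) = -3. Step 2 — apply |x|_p = p^{-v_p(x)} = 3^{3} = 27.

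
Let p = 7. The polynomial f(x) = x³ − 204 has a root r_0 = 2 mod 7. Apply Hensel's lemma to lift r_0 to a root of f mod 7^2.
r_1 = 2 (mod 49)

Hensel: r_{i+1} = r_i − f(r_i)/f′(r_i) mod 7^{i+2}, where f′(x) = 3x². Iterate:
  r_0 = 2 (mod 7)
  r_1 = 2 (mod 49)
Final: r = 2 with f(r) ≡ 0 mod 7^2.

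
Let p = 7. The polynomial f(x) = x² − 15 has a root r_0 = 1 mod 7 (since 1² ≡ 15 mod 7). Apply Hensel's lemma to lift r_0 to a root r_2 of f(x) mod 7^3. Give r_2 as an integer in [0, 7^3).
r_2 = 155 (mod 343)

Hensel's recurrence: r_{i+1} = r_i − f(r_i)·(f′(r_i))^{-1} mod 7^{i+2}, with f′(x) = 2x. Iterate:
  r_0 = 1 (mod 7)
  r_1 = 8 (mod 49)
  r_2 = 155 (mod 343)
Final: r_2 = 155, and one checks f(r_2) ≡ 0 mod 7^3.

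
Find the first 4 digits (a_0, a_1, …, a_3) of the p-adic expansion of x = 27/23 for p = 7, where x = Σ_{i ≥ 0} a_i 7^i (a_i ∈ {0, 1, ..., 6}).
(a_0, …, a_3) = (3, 4, 0, 6)

v_7(27/23) = 0 (numerator and denominator both coprime to 7), so x ∈ ℤ_7^×. Compute digits iteratively via a_i = x_i mod 7, x_{i+1} = (x_i − a_i)/7, with x_0 = x:
  x_0 = 27/23;  a_0 = 3;  x_1 = (x_0 − 3)/7 = -6/23
  x_1 = -6/23;  a_1 = 4;  x_2 = (x_1 − 4)/7 = -14/23
  x_2 = -14/23;  a_2 = 0;  x_3 = (x_2 − 0)/7 = -2/23
  x_3 = -2/23;  a_3 = 6;  x_4 = (x_3 − 6)/7 = -20/23
Digits: (3, 4, 0, 6).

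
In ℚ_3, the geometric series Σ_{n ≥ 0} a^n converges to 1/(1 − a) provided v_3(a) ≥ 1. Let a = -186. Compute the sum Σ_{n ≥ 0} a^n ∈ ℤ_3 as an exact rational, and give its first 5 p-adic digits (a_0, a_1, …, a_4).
Σ a^n = 1/(1 − a) = 1/187;  first 5 digits = (1, 1, 1, 0, 0)

v_3(a) = 1 ≥ 1, so the series converges in ℤ_3 to 1/(1 − a) = 1/(1 − (-186)) = 1/187. Expand this rational in ℤ_3: compute digits iteratively via d_i = x_i mod 3, x_{i+1} = (x_i − d_i)/3. The first 5 digits are (1, 1, 1, 0, 0).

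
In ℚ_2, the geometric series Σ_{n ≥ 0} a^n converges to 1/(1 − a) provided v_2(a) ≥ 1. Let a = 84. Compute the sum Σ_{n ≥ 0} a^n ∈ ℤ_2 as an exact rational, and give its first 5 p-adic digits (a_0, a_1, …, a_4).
Σ a^n = 1/(1 − a) = -1/83;  first 5 digits = (1, 0, 1, 0, 0)

v_2(a) = 2 ≥ 1, so the series converges in ℤ_2 to 1/(1 − a) = 1/(1 − 84) = -1/83. Expand this rational in ℤ_2: compute digits iteratively via d_i = x_i mod 2, x_{i+1} = (x_i − d_i)/2. The first 5 digits are (1, 0, 1, 0, 0).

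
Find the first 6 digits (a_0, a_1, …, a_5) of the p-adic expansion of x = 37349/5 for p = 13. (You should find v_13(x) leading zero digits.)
(a_0, …, a_5) = (0, 0, 0, 6, 5, 10)

v_13(37349/5) = 3, so a_0 = ... = a_2 = 0. Factor out: x = 13^3 · u with u = 17/5 a unit in ℤ_13. Expand u iteratively via a_{v+i} = u_i mod 13, u_{i+1} = (u_i − a_{v+i})/13:
  u_0 = 17/5;  a_3 = 6;  u_1 = (u_0 − 6)/13 = -1/5
  u_1 = -1/5;  a_4 = 5;  u_2 = (u_1 − 5)/13 = -2/5
  u_2 = -2/5;  a_5 = 10;  u_3 = (u_2 − 10)/13 = -4/5
Digits: (0, 0, 0, 6, 5, 10).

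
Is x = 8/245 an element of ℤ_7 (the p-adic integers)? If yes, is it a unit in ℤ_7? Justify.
x ∉ ℤ_7 (v_7(x) = -2 < 0)

ℤ_7 = {x ∈ ℚ_7 : v_7(x) ≥ 0} and ℤ_7^× = {x ∈ ℤ_7 : v_7(x) = 0}. Here v_7(8/245) = v_7(num) − v_7(den) = -2; compare against these criteria.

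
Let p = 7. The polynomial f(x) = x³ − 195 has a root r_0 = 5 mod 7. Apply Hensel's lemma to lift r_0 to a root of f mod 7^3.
r_2 = 264 (mod 343)

Hensel: r_{i+1} = r_i − f(r_i)/f′(r_i) mod 7^{i+2}, where f′(x) = 3x². Iterate:
  r_0 = 5 (mod 7)
  r_1 = 19 (mod 49)
  r_2 = 264 (mod 343)
Final: r = 264 with f(r) ≡ 0 mod 7^3.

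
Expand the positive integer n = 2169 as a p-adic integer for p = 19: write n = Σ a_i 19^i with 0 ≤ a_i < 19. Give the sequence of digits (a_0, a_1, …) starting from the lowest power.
(a_0, a_1, …) = (3, 0, 6)

Repeated division by 19 gives the digits low-to-high: 2169 = 3 + 6·19^2. Digit sequence: (3, 0, 6).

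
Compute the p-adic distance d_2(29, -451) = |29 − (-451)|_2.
d_2(29, -451) = 1/32

Step 1 — x − y = 29 − (-451) = 480. Step 2 — v_2(480) = 5 (factor: 480 = (2^5 · 15); the sign does not affect v_p). Step 3 — |x − y|_2 = 2^{-5} = 1/32.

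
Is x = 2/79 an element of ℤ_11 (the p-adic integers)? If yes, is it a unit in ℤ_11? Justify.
x ∈ ℤ_11^× (unit); v_11(x) = 0

ℤ_11 = {x ∈ ℚ_11 : v_11(x) ≥ 0} and ℤ_11^× = {x ∈ ℤ_11 : v_11(x) = 0}. Here v_11(2/79) = v_11(num) − v_11(den) = 0; compare against these criteria.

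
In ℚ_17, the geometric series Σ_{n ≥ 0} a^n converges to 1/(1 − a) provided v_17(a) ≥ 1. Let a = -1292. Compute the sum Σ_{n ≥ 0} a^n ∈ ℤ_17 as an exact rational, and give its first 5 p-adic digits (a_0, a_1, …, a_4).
Σ a^n = 1/(1 − a) = 1/1293;  first 5 digits = (1, 9, 8, 14, 2)

v_17(a) = 1 ≥ 1, so the series converges in ℤ_17 to 1/(1 − a) = 1/(1 − (-1292)) = 1/1293. Expand this rational in ℤ_17: compute digits iteratively via d_i = x_i mod 17, x_{i+1} = (x_i − d_i)/17. The first 5 digits are (1, 9, 8, 14, 2).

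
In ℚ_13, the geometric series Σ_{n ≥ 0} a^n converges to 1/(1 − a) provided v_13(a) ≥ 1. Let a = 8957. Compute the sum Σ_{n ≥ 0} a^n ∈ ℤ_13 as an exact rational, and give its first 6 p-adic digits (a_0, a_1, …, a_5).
Σ a^n = 1/(1 − a) = -1/8956;  first 6 digits = (1, 0, 1, 4, 1, 8)

v_13(a) = 2 ≥ 1, so the series converges in ℤ_13 to 1/(1 − a) = 1/(1 − 8957) = -1/8956. Expand this rational in ℤ_13: compute digits iteratively via d_i = x_i mod 13, x_{i+1} = (x_i − d_i)/13. The first 6 digits are (1, 0, 1, 4, 1, 8).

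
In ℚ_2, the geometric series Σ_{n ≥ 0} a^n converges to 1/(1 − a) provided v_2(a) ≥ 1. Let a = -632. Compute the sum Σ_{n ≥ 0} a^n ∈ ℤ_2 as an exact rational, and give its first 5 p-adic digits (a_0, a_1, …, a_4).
Σ a^n = 1/(1 − a) = 1/633;  first 5 digits = (1, 0, 0, 1, 0)

v_2(a) = 3 ≥ 1, so the series converges in ℤ_2 to 1/(1 − a) = 1/(1 − (-632)) = 1/633. Expand this rational in ℤ_2: compute digits iteratively via d_i = x_i mod 2, x_{i+1} = (x_i − d_i)/2. The first 5 digits are (1, 0, 0, 1, 0).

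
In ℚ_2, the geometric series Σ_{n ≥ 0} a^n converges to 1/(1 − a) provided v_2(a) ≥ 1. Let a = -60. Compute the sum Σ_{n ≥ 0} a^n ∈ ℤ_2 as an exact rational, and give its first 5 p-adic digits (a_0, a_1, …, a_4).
Σ a^n = 1/(1 − a) = 1/61;  first 5 digits = (1, 0, 1, 0, 1)

v_2(a) = 2 ≥ 1, so the series converges in ℤ_2 to 1/(1 − a) = 1/(1 − (-60)) = 1/61. Expand this rational in ℤ_2: compute digits iteratively via d_i = x_i mod 2, x_{i+1} = (x_i − d_i)/2. The first 5 digits are (1, 0, 1, 0, 1).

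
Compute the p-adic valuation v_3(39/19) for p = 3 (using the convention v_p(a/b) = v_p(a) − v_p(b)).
v_3(39/19) = 1

Factor powers of 3 from the numerator and denominator of the reduced fraction: 39 = 3^1 · 13 and 19 = 3^0 · 19. Apply v_p(a/b) = v_p(a) − v_p(b): v_3(39/19) = 1 − 0 = 1.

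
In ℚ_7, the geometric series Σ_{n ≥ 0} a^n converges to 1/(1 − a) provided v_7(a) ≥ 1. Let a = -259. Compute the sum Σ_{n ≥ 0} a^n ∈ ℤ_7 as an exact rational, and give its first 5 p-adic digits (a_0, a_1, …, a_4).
Σ a^n = 1/(1 − a) = 1/260;  first 5 digits = (1, 5, 5, 4, 3)

v_7(a) = 1 ≥ 1, so the series converges in ℤ_7 to 1/(1 − a) = 1/(1 − (-259)) = 1/260. Expand this rational in ℤ_7: compute digits iteratively via d_i = x_i mod 7, x_{i+1} = (x_i − d_i)/7. The first 5 digits are (1, 5, 5, 4, 3).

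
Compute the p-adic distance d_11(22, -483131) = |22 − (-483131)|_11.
d_11(22, -483131) = 1/161051

Step 1 — x − y = 22 − (-483131) = 483153. Step 2 — v_11(483153) = 5 (factor: 483153 = (11^5 · 3); the sign does not affect v_p). Step 3 — |x − y|_11 = 11^{-5} = 1/161051.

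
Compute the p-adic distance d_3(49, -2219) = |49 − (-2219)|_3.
d_3(49, -2219) = 1/81

Step 1 — x − y = 49 − (-2219) = 2268. Step 2 — v_3(2268) = 4 (factor: 2268 = (3^4 · 28); the sign does not affect v_p). Step 3 — |x − y|_3 = 3^{-4} = 1/81.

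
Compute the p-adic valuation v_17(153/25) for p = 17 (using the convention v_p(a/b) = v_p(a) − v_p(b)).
v_17(153/25) = 1

Factor powers of 17 from the numerator and denominator of the reduced fraction: 153 = 17^1 · 9 and 25 = 17^0 · 25. Apply v_p(a/b) = v_p(a) − v_p(b): v_17(153/25) = 1 − 0 = 1.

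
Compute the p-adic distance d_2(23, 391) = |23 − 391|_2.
d_2(23, 391) = 1/16

Step 1 — x − y = 23 − 391 = -368. Step 2 — v_2(-368) = 4 (factor: -368 = −(2^4 · 23); the sign does not affect v_p). Step 3 — |x − y|_2 = 2^{-4} = 1/16.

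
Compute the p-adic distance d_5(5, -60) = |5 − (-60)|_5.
d_5(5, -60) = 1/5

Step 1 — x − y = 5 − (-60) = 65. Step 2 — v_5(65) = 1 (factor: 65 = (5^1 · 13); the sign does not affect v_p). Step 3 — |x − y|_5 = 5^{-1} = 1/5.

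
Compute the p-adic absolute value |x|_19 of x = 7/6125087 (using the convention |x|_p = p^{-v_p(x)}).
|7/6125087|_19 = 130321

Step 1 — compute v_19(x) by factoring powers of 19 out of the numerator and denominator: v_19(7/6125087) = -4. Step 2 — apply |x|_p = p^{-v_p(x)} = 19^{4} = 130321.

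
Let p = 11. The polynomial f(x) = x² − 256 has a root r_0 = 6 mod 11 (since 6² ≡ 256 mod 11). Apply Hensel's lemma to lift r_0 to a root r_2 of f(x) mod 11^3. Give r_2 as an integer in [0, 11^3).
r_2 = 1315 (mod 1331)

Hensel's recurrence: r_{i+1} = r_i − f(r_i)·(f′(r_i))^{-1} mod 11^{i+2}, with f′(x) = 2x. Iterate:
  r_0 = 6 (mod 11)
  r_1 = 105 (mod 121)
  r_2 = 1315 (mod 1331)
Final: r_2 = 1315, and one checks f(r_2) ≡ 0 mod 11^3.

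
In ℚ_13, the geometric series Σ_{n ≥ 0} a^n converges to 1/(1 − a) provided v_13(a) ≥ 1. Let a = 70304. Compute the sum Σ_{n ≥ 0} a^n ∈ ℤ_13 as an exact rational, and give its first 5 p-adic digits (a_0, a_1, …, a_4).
Σ a^n = 1/(1 − a) = -1/70303;  first 5 digits = (1, 0, 0, 6, 2)

v_13(a) = 3 ≥ 1, so the series converges in ℤ_13 to 1/(1 − a) = 1/(1 − 70304) = -1/70303. Expand this rational in ℤ_13: compute digits iteratively via d_i = x_i mod 13, x_{i+1} = (x_i − d_i)/13. The first 5 digits are (1, 0, 0, 6, 2).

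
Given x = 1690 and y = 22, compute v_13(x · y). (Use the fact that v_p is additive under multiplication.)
v_13(37180) = 2

v_p(x) = 2 (factor: 1690 = 13^2 · 10); v_p(y) = 0 (factor: 22 = 13^0 · 22). Additivity: v_p(xy) = v_p(x) + v_p(y) = 2 + 0 = 2. (Direct check: xy = 37180 = 13^2 · (220).)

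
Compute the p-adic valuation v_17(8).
v_17(8) = 0

v_17(n) is the largest exponent k such that 17^k divides n. Factor out: 8 = 17^0 · 8. (Sign doesn't affect v_p.) So v_17(8) = 0.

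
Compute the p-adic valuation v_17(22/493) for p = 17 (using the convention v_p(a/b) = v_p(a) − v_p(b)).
v_17(22/493) = -1

Factor powers of 17 from the numerator and denominator of the reduced fraction: 22 = 17^0 · 22 and 493 = 17^1 · 29. Apply v_p(a/b) = v_p(a) − v_p(b): v_17(22/493) = 0 − 1 = -1.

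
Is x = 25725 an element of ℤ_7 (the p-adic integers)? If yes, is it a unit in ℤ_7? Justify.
x ∈ ℤ_7 but not a unit; v_7(x) = 3 > 0

ℤ_7 = {x ∈ ℚ_7 : v_7(x) ≥ 0} and ℤ_7^× = {x ∈ ℤ_7 : v_7(x) = 0}. Here v_7(25725) = v_7(num) − v_7(den) = 3; compare against these criteria.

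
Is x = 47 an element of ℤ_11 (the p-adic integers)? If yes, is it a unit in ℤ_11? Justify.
x ∈ ℤ_11^× (unit); v_11(x) = 0

ℤ_11 = {x ∈ ℚ_11 : v_11(x) ≥ 0} and ℤ_11^× = {x ∈ ℤ_11 : v_11(x) = 0}. Here v_11(47) = v_11(num) − v_11(den) = 0; compare against these criteria.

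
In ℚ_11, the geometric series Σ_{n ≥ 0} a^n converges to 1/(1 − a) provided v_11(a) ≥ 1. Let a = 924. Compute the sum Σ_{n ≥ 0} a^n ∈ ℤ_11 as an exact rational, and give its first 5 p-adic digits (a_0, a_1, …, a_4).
Σ a^n = 1/(1 − a) = -1/923;  first 5 digits = (1, 7, 1, 6, 10)

v_11(a) = 1 ≥ 1, so the series converges in ℤ_11 to 1/(1 − a) = 1/(1 − 924) = -1/923. Expand this rational in ℤ_11: compute digits iteratively via d_i = x_i mod 11, x_{i+1} = (x_i − d_i)/11. The first 5 digits are (1, 7, 1, 6, 10).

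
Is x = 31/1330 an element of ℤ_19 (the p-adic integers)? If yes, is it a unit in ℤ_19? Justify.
x ∉ ℤ_19 (v_19(x) = -1 < 0)

ℤ_19 = {x ∈ ℚ_19 : v_19(x) ≥ 0} and ℤ_19^× = {x ∈ ℤ_19 : v_19(x) = 0}. Here v_19(31/1330) = v_19(num) − v_19(den) = -1; compare against these criteria.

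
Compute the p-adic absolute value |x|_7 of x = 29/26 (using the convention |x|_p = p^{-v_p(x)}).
|29/26|_7 = 1

Step 1 — compute v_7(x) by factoring powers of 7 out of the numerator and denominator: v_7(29/26) = 0. Step 2 — apply |x|_p = p^{-v_p(x)} = 7^{0} = 1.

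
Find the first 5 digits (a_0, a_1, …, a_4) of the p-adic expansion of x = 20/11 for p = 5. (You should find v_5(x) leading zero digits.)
(a_0, …, a_4) = (0, 4, 2, 4, 0)

v_5(20/11) = 1, so a_0 = ... = a_0 = 0. Factor out: x = 5^1 · u with u = 4/11 a unit in ℤ_5. Expand u iteratively via a_{v+i} = u_i mod 5, u_{i+1} = (u_i − a_{v+i})/5:
  u_0 = 4/11;  a_1 = 4;  u_1 = (u_0 − 4)/5 = -8/11
  u_1 = -8/11;  a_2 = 2;  u_2 = (u_1 − 2)/5 = -6/11
  u_2 = -6/11;  a_3 = 4;  u_3 = (u_2 − 4)/5 = -10/11
  u_3 = -10/11;  a_4 = 0;  u_4 = (u_3 − 0)/5 = -2/11
Digits: (0, 4, 2, 4, 0).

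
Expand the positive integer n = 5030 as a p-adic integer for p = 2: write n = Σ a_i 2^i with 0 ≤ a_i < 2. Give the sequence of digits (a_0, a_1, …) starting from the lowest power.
(a_0, a_1, …) = (0, 1, 1, 0, 0, 1, 0, 1, 1, 1, 0, 0, 1)

Repeated division by 2 gives the digits low-to-high: 5030 = 1·2^1 + 1·2^2 + 1·2^5 + 1·2^7 + 1·2^8 + 1·2^9 + 1·2^12. Digit sequence: (0, 1, 1, 0, 0, 1, 0, 1, 1, 1, 0, 0, 1).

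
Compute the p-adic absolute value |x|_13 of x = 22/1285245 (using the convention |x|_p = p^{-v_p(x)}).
|22/1285245|_13 = 28561

Step 1 — compute v_13(x) by factoring powers of 13 out of the numerator and denominator: v_13(22/1285245) = -4. Step 2 — apply |x|_p = p^{-v_p(x)} = 13^{4} = 28561.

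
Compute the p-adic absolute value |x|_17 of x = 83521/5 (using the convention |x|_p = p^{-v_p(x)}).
|83521/5|_17 = 1/83521

Step 1 — compute v_17(x) by factoring powers of 17 out of the numerator and denominator: v_17(83521/5) = 4. Step 2 — apply |x|_p = p^{-v_p(x)} = 17^{-4} = 1/83521.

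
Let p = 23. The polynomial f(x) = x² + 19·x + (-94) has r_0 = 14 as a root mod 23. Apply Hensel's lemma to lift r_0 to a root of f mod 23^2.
r_1 = 175 (mod 529)

Hensel: r_{i+1} = r_i − f(r_i)·(f′(r_i))^{-1} mod 23^{i+2}, f′(x) = 2x + 19. Iterate:
  r_0 = 14 (mod 23)
  r_1 = 175 (mod 529)
Final: r = 175 satisfies f(r) ≡ 0 mod 23^2.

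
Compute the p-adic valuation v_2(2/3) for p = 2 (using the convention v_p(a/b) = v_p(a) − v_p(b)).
v_2(2/3) = 1

Factor powers of 2 from the numerator and denominator of the reduced fraction: 2 = 2^1 · 1 and 3 = 2^0 · 3. Apply v_p(a/b) = v_p(a) − v_p(b): v_2(2/3) = 1 − 0 = 1.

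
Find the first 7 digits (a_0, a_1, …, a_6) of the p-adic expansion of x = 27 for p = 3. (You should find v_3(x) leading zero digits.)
(a_0, …, a_6) = (0, 0, 0, 1, 0, 0, 0)

v_3(27) = 3, so a_0 = ... = a_2 = 0. Factor out: x = 3^3 · u with u = 1 a unit in ℤ_3. Expand u iteratively via a_{v+i} = u_i mod 3, u_{i+1} = (u_i − a_{v+i})/3:
  u_0 = 1;  a_3 = 1;  u_1 = (u_0 − 1)/3 = 0
  u_1 = 0;  a_4 = 0;  u_2 = (u_1 − 0)/3 = 0
  u_2 = 0;  a_5 = 0;  u_3 = (u_2 − 0)/3 = 0
  u_3 = 0;  a_6 = 0;  u_4 = (u_3 − 0)/3 = 0
Digits: (0, 0, 0, 1, 0, 0, 0).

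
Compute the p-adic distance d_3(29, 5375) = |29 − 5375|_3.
d_3(29, 5375) = 1/243

Step 1 — x − y = 29 − 5375 = -5346. Step 2 — v_3(-5346) = 5 (factor: -5346 = −(3^5 · 22); the sign does not affect v_p). Step 3 — |x − y|_3 = 3^{-5} = 1/243.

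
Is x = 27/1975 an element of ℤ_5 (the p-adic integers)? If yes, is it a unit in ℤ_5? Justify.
x ∉ ℤ_5 (v_5(x) = -2 < 0)

ℤ_5 = {x ∈ ℚ_5 : v_5(x) ≥ 0} and ℤ_5^× = {x ∈ ℤ_5 : v_5(x) = 0}. Here v_5(27/1975) = v_5(num) − v_5(den) = -2; compare against these criteria.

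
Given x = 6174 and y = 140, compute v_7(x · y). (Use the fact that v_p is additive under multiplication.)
v_7(864360) = 4

v_p(x) = 3 (factor: 6174 = 7^3 · 18); v_p(y) = 1 (factor: 140 = 7^1 · 20). Additivity: v_p(xy) = v_p(x) + v_p(y) = 3 + 1 = 4. (Direct check: xy = 864360 = 7^4 · (360).)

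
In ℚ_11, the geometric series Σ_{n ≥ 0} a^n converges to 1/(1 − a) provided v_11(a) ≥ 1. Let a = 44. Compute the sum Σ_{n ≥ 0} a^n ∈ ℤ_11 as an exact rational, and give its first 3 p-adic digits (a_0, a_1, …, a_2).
Σ a^n = 1/(1 − a) = -1/43;  first 3 digits = (1, 4, 5)

v_11(a) = 1 ≥ 1, so the series converges in ℤ_11 to 1/(1 − a) = 1/(1 − 44) = -1/43. Expand this rational in ℤ_11: compute digits iteratively via d_i = x_i mod 11, x_{i+1} = (x_i − d_i)/11. The first 3 digits are (1, 4, 5).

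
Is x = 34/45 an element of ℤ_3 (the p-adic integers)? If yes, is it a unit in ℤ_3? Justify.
x ∉ ℤ_3 (v_3(x) = -2 < 0)

ℤ_3 = {x ∈ ℚ_3 : v_3(x) ≥ 0} and ℤ_3^× = {x ∈ ℤ_3 : v_3(x) = 0}. Here v_3(34/45) = v_3(num) − v_3(den) = -2; compare against these criteria.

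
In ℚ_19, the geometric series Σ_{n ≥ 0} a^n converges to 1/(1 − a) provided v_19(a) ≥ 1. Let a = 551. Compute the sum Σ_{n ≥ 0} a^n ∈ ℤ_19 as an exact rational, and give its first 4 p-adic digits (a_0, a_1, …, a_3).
Σ a^n = 1/(1 − a) = -1/550;  first 4 digits = (1, 10, 6, 18)

v_19(a) = 1 ≥ 1, so the series converges in ℤ_19 to 1/(1 − a) = 1/(1 − 551) = -1/550. Expand this rational in ℤ_19: compute digits iteratively via d_i = x_i mod 19, x_{i+1} = (x_i − d_i)/19. The first 4 digits are (1, 10, 6, 18).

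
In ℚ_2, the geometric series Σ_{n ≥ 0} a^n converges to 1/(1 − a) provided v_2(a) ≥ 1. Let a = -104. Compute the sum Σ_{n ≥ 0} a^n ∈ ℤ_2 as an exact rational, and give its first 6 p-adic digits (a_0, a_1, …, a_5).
Σ a^n = 1/(1 − a) = 1/105;  first 6 digits = (1, 0, 0, 1, 1, 0)

v_2(a) = 3 ≥ 1, so the series converges in ℤ_2 to 1/(1 − a) = 1/(1 − (-104)) = 1/105. Expand this rational in ℤ_2: compute digits iteratively via d_i = x_i mod 2, x_{i+1} = (x_i − d_i)/2. The first 6 digits are (1, 0, 0, 1, 1, 0).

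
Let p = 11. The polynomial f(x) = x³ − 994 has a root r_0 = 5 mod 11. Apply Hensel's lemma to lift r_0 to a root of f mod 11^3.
r_2 = 720 (mod 1331)

Hensel: r_{i+1} = r_i − f(r_i)/f′(r_i) mod 11^{i+2}, where f′(x) = 3x². Iterate:
  r_0 = 5 (mod 11)
  r_1 = 115 (mod 121)
  r_2 = 720 (mod 1331)
Final: r = 720 with f(r) ≡ 0 mod 11^3.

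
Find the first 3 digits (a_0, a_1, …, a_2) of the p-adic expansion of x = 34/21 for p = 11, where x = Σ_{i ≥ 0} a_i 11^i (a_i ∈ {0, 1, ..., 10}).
(a_0, …, a_2) = (10, 5, 0)

v_11(34/21) = 0 (numerator and denominator both coprime to 11), so x ∈ ℤ_11^×. Compute digits iteratively via a_i = x_i mod 11, x_{i+1} = (x_i − a_i)/11, with x_0 = x:
  x_0 = 34/21;  a_0 = 10;  x_1 = (x_0 − 10)/11 = -16/21
  x_1 = -16/21;  a_1 = 5;  x_2 = (x_1 − 5)/11 = -11/21
  x_2 = -11/21;  a_2 = 0;  x_3 = (x_2 − 0)/11 = -1/21
Digits: (10, 5, 0).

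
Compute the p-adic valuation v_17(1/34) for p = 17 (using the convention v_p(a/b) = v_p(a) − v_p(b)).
v_17(1/34) = -1

Factor powers of 17 from the numerator and denominator of the reduced fraction: 1 = 17^0 · 1 and 34 = 17^1 · 2. Apply v_p(a/b) = v_p(a) − v_p(b): v_17(1/34) = 0 − 1 = -1.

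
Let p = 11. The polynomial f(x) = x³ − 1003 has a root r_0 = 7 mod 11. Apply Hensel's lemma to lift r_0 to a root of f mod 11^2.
r_1 = 51 (mod 121)

Hensel: r_{i+1} = r_i − f(r_i)/f′(r_i) mod 11^{i+2}, where f′(x) = 3x². Iterate:
  r_0 = 7 (mod 11)
  r_1 = 51 (mod 121)
Final: r = 51 with f(r) ≡ 0 mod 11^2.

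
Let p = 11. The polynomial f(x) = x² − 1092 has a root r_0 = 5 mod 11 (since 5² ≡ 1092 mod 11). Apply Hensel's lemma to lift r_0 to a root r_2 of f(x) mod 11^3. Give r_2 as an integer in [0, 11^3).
r_2 = 995 (mod 1331)

Hensel's recurrence: r_{i+1} = r_i − f(r_i)·(f′(r_i))^{-1} mod 11^{i+2}, with f′(x) = 2x. Iterate:
  r_0 = 5 (mod 11)
  r_1 = 27 (mod 121)
  r_2 = 995 (mod 1331)
Final: r_2 = 995, and one checks f(r_2) ≡ 0 mod 11^3.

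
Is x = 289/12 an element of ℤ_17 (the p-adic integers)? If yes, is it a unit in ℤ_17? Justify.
x ∈ ℤ_17 but not a unit; v_17(x) = 2 > 0

ℤ_17 = {x ∈ ℚ_17 : v_17(x) ≥ 0} and ℤ_17^× = {x ∈ ℤ_17 : v_17(x) = 0}. Here v_17(289/12) = v_17(num) − v_17(den) = 2; compare against these criteria.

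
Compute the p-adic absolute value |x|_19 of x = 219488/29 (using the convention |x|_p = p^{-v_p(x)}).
|219488/29|_19 = 1/6859

Step 1 — compute v_19(x) by factoring powers of 19 out of the numerator and denominator: v_19(219488/29) = 3. Step 2 — apply |x|_p = p^{-v_p(x)} = 19^{-3} = 1/6859.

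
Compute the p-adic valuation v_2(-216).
v_2(-216) = 3

v_2(n) is the largest exponent k such that 2^k divides n. Factor out: -216 = -2^3 · 27. (Sign doesn't affect v_p.) So v_2(-216) = 3.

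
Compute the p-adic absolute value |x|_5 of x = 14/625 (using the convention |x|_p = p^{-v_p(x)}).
|14/625|_5 = 625

Step 1 — compute v_5(x) by factoring powers of 5 out of the numerator and denominator: v_5(14/625) = -4. Step 2 — apply |x|_p = p^{-v_p(x)} = 5^{4} = 625.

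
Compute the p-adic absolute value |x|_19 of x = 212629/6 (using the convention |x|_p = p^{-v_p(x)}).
|212629/6|_19 = 1/6859

Step 1 — compute v_19(x) by factoring powers of 19 out of the numerator and denominator: v_19(212629/6) = 3. Step 2 — apply |x|_p = p^{-v_p(x)} = 19^{-3} = 1/6859.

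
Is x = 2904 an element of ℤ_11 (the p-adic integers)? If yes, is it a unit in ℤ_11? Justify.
x ∈ ℤ_11 but not a unit; v_11(x) = 2 > 0

ℤ_11 = {x ∈ ℚ_11 : v_11(x) ≥ 0} and ℤ_11^× = {x ∈ ℤ_11 : v_11(x) = 0}. Here v_11(2904) = v_11(num) − v_11(den) = 2; compare against these criteria.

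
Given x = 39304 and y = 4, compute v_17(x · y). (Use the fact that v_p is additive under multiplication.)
v_17(157216) = 3

v_p(x) = 3 (factor: 39304 = 17^3 · 8); v_p(y) = 0 (factor: 4 = 17^0 · 4). Additivity: v_p(xy) = v_p(x) + v_p(y) = 3 + 0 = 3. (Direct check: xy = 157216 = 17^3 · (32).)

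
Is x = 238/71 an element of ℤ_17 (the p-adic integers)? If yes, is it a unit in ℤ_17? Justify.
x ∈ ℤ_17 but not a unit; v_17(x) = 1 > 0

ℤ_17 = {x ∈ ℚ_17 : v_17(x) ≥ 0} and ℤ_17^× = {x ∈ ℤ_17 : v_17(x) = 0}. Here v_17(238/71) = v_17(num) − v_17(den) = 1; compare against these criteria.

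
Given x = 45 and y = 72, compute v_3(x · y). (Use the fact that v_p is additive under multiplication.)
v_3(3240) = 4

v_p(x) = 2 (factor: 45 = 3^2 · 5); v_p(y) = 2 (factor: 72 = 3^2 · 8). Additivity: v_p(xy) = v_p(x) + v_p(y) = 2 + 2 = 4. (Direct check: xy = 3240 = 3^4 · (40).)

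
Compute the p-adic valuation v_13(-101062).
v_13(-101062) = 3

v_13(n) is the largest exponent k such that 13^k divides n. Factor out: -101062 = -13^3 · 46. (Sign doesn't affect v_p.) So v_13(-101062) = 3.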